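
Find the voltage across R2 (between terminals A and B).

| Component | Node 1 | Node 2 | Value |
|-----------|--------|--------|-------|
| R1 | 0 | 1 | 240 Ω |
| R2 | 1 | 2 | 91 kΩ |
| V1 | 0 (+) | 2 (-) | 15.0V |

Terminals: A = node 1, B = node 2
R1 and R2 are in series across V1 (node 0 → node 1 → node 2), and the output A–B is taken across R2, so this is a voltage divider.
Series current: I = V1/(R1 + R2) = 15/(240 + 91000) = 15/91240 = 0.0001644 A
V_R2 = I × R2 = V1 × R2/(R1 + R2) = 15 × 91000/91240 = 14.96 V

Final answer: 14.96 V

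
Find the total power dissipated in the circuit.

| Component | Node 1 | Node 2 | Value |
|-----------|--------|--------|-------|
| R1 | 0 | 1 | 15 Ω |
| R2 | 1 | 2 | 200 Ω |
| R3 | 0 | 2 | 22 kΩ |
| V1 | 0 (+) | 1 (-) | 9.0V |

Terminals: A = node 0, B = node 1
Nodal analysis, taking node 1 as the 0 V reference.
Source V1 fixes V_0 = 9 V.
KCL at each unknown node (sum of currents leaving = 0; resistances in Ω):
  Node 2: (V_2 - 0)/200 + (V_2 - 9)/22000 = 0
Collecting terms: 0.005045 × V_2 = 0.0004091  =>  V_2 = 0.08108 V
Power in each resistor, P = (ΔV)²/R:
  P_R1 = (9 - 0)²/15 = 5.4 W
  P_R2 = (0 - 0.08108)²/200 = 0.00003287 W
  P_R3 = (9 - 0.08108)²/22000 = 0.003616 W
P_total = P_R1 + P_R2 + P_R3 = 5.404 W

Final answer: 5.404 W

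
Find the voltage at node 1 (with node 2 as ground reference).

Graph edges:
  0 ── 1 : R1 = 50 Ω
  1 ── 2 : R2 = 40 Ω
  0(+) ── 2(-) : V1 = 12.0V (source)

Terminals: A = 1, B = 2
Nodal analysis, taking node 2 as the 0 V reference.
Source V1 fixes V_0 = 12 V.
KCL at each unknown node (sum of currents leaving = 0; resistances in Ω):
  Node 1: (V_1 - 12)/50 + (V_1 - 0)/40 = 0
Collecting terms: 0.045 × V_1 = 0.24  =>  V_1 = 5.333 V
The requested potential is V_1 = 5.333 V.

Final answer: V_1 = 5.333 V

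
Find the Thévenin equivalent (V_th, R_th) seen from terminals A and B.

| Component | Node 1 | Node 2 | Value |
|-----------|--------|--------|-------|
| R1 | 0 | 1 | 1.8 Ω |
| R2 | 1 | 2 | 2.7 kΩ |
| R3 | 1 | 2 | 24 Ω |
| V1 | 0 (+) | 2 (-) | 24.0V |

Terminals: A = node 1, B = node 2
Step 1 — V_th is the open-circuit voltage V_A - V_B (nothing connected across the terminals).
Nodal analysis, taking node 2 as the 0 V reference.
Source V1 fixes V_0 = 24 V.
KCL at each unknown node (sum of currents leaving = 0; resistances in Ω):
  Node 1: (V_1 - 24)/1.8 + (V_1 - 0)/2700 + (V_1 - 0)/24 = 0
Collecting terms: 0.5976 × V_1 = 13.33  =>  V_1 = 22.31 V
V_th = V_1 - V_2 = 22.31 - 0 = 22.31 V
Step 2 — R_th: zero the source — replace V1 by a short circuit (node 2 merges into node 0) — and find the resistance seen between A (node 1) and B (node 0).
Reduce the network between node 1 (A) and node 0 (B) by series/parallel combination:
  Rp1 = R1 ‖ R2 ‖ R3 (parallel, all between nodes 0 and 1) = 1/(1/1.8 + 1/2700 + 1/24) = 1.673 Ω
R_th = 1.673 Ω

Final answer: V_th = 22.31 V, R_th = 1.673 Ω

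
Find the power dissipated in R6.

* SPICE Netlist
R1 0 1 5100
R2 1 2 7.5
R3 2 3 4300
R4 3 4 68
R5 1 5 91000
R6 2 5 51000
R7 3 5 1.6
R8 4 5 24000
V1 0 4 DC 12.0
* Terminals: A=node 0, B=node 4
Nodal analysis, taking node 4 as the 0 V reference.
Source V1 fixes V_0 = 12 V.
KCL at each unknown node (sum of currents leaving = 0; resistances in Ω):
  Node 1: (V_1 - 12)/5100 + (V_1 - V_2)/7.5 + (V_1 - V_5)/91000 = 0
  Node 2: (V_2 - V_1)/7.5 + (V_2 - V_3)/4300 + (V_2 - V_5)/51000 = 0
  Node 3: (V_3 - V_2)/4300 + (V_3 - 0)/68 + (V_3 - V_5)/1.6 = 0
  Node 5: (V_5 - V_1)/91000 + (V_5 - V_2)/51000 + (V_5 - V_3)/1.6 + (V_5 - 0)/24000 = 0
Collecting terms (coefficients in siemens):
  0.1335·V_1 - 0.1333·V_2 - 0.00001099·V_5 = 0.002353
  0.1336·V_2 - 0.1333·V_1 - 0.0002326·V_3 - 0.00001961·V_5 = 0
  0.6399·V_3 - 0.0002326·V_2 - 0.625·V_5 = 0
  0.6251·V_5 - 0.00001099·V_1 - 0.00001961·V_2 - 0.625·V_3 = 0
Solving these 4 simultaneous equations (Gaussian elimination) gives:
  V_1 = 5.181 V, V_2 = 5.171 V, V_3 = 0.09066 V, V_5 = 0.09091 V
I_R6 = (V_2 - V_5)/R6 = (5.171 - 0.09091)/51000 = 0.00009961 A
P_R6 = I_R6² × R6 = (0.00009961)² × 51000 = 0.0005061 W

Final answer: 0.0005061 W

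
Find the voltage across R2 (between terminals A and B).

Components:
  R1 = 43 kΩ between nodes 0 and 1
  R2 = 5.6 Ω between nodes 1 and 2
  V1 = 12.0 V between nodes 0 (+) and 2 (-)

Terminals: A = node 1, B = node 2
R1 and R2 are in series across V1 (node 0 → node 1 → node 2), and the output A–B is taken across R2, so this is a voltage divider.
Series current: I = V1/(R1 + R2) = 12/(43000 + 5.6) = 12/43010 = 0.000279 A
V_R2 = I × R2 = V1 × R2/(R1 + R2) = 12 × 5.6/43010 = 0.001563 V

Final answer: 0.001563 V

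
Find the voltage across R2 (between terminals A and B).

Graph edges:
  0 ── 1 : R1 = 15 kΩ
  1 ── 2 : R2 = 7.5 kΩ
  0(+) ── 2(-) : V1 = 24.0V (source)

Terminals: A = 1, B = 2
R1 and R2 are in series across V1 (node 0 → node 1 → node 2), and the output A–B is taken across R2, so this is a voltage divider.
Series current: I = V1/(R1 + R2) = 24/(15000 + 7500) = 24/22500 = 0.001067 A
V_R2 = I × R2 = V1 × R2/(R1 + R2) = 24 × 7500/22500 = 8 V

Final answer: 8 V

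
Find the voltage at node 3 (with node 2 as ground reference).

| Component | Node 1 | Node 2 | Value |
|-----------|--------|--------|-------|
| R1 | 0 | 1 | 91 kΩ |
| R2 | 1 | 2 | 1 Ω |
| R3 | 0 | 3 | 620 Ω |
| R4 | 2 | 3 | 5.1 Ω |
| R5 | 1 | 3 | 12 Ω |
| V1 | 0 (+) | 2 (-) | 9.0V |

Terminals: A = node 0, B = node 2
Nodal analysis, taking node 2 as the 0 V reference.
Source V1 fixes V_0 = 9 V.
KCL at each unknown node (sum of currents leaving = 0; resistances in Ω):
  Node 1: (V_1 - 9)/91000 + (V_1 - 0)/1 + (V_1 - V_3)/12 = 0
  Node 3: (V_3 - 9)/620 + (V_3 - 0)/5.1 + (V_3 - V_1)/12 = 0
Collecting terms (coefficients in siemens):
  1.083·V_1 - 0.08333·V_3 = 0.0000989
  0.281·V_3 - 0.08333·V_1 = 0.01452
Determinant D = (1.083)(0.281) - (-0.08333)(-0.08333) = 0.2975
V_1 = [(0.0000989)(0.281) - (-0.08333)(0.01452)]/D = 0.00416 V
V_3 = [(1.083)(0.01452) - (0.0000989)(-0.08333)]/D = 0.05289 V
The requested potential is V_3 = 0.05289 V.

Final answer: V_3 = 0.05289 V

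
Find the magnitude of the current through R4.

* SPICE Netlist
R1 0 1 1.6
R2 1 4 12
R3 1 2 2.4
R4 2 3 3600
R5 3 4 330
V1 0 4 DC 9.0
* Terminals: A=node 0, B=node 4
Nodal analysis, taking node 4 as the 0 V reference.
Source V1 fixes V_0 = 9 V.
KCL at each unknown node (sum of currents leaving = 0; resistances in Ω):
  Node 1: (V_1 - 9)/1.6 + (V_1 - 0)/12 + (V_1 - V_2)/2.4 = 0
  Node 2: (V_2 - V_1)/2.4 + (V_2 - V_3)/3600 = 0
  Node 3: (V_3 - V_2)/3600 + (V_3 - 0)/330 = 0
Collecting terms (coefficients in siemens):
  1.125·V_1 - 0.4167·V_2 = 5.625
  0.4169·V_2 - 0.4167·V_1 - 0.0002778·V_3 = 0
  0.003308·V_3 - 0.0002778·V_2 = 0
Solving these 3 simultaneous equations (Gaussian elimination) gives:
  V_1 = 7.938 V, V_2 = 7.933 V, V_3 = 0.6662 V
I_R4 = (V_2 - V_3)/R4 = (7.933 - 0.6662)/3600 = 0.002019 A
|I_R4| = 0.002019 A

Final answer: |I_R4| = 0.002019 A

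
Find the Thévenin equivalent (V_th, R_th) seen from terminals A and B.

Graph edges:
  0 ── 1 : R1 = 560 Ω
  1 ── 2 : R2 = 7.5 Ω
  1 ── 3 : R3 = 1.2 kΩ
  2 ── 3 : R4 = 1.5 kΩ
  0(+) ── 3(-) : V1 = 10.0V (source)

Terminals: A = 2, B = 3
Step 1 — V_th is the open-circuit voltage V_A - V_B (nothing connected across the terminals).
Nodal analysis, taking node 3 as the 0 V reference.
Source V1 fixes V_0 = 10 V.
KCL at each unknown node (sum of currents leaving = 0; resistances in Ω):
  Node 1: (V_1 - 10)/560 + (V_1 - V_2)/7.5 + (V_1 - 0)/1200 = 0
  Node 2: (V_2 - V_1)/7.5 + (V_2 - 0)/1500 = 0
Collecting terms (coefficients in siemens):
  0.136·V_1 - 0.1333·V_2 = 0.01786
  0.134·V_2 - 0.1333·V_1 = 0
Determinant D = (0.136)(0.134) - (-0.1333)(-0.1333) = 0.0004398
V_1 = [(0.01786)(0.134) - (-0.1333)(0)]/D = 5.44 V
V_2 = [(0.136)(0) - (0.01786)(-0.1333)]/D = 5.413 V
V_th = V_2 - V_3 = 5.413 - 0 = 5.413 V
Step 2 — R_th: zero the source — replace V1 by a short circuit (node 3 merges into node 0) — and find the resistance seen between A (node 2) and B (node 0).
Reduce the network between node 2 (A) and node 0 (B) by series/parallel combination:
  Rp1 = R1 ‖ R3 (parallel, both between nodes 0 and 1) = 1/(1/560 + 1/1200) = 381.8 Ω
  Rs1 = R2 + Rp1 (series, joined only at node 1) = 7.5 + 381.8 = 389.3 Ω
  Rp2 = R4 ‖ Rs1 (parallel, both between nodes 0 and 2) = 1/(1/1500 + 1/389.3) = 309.1 Ω
R_th = 309.1 Ω

Final answer: V_th = 5.413 V, R_th = 309.1 Ω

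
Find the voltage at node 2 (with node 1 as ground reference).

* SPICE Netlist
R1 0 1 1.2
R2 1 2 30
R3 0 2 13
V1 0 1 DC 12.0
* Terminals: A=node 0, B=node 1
Nodal analysis, taking node 1 as the 0 V reference.
Source V1 fixes V_0 = 12 V.
KCL at each unknown node (sum of currents leaving = 0; resistances in Ω):
  Node 2: (V_2 - 0)/30 + (V_2 - 12)/13 = 0
Collecting terms: 0.1103 × V_2 = 0.9231  =>  V_2 = 8.372 V
The requested potential is V_2 = 8.372 V.

Final answer: V_2 = 8.372 V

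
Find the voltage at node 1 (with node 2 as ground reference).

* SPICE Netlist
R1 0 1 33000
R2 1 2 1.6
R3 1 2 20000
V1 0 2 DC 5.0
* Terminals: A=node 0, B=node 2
Nodal analysis, taking node 2 as the 0 V reference.
Source V1 fixes V_0 = 5 V.
KCL at each unknown node (sum of currents leaving = 0; resistances in Ω):
  Node 1: (V_1 - 5)/33000 + (V_1 - 0)/1.6 + (V_1 - 0)/20000 = 0
Collecting terms: 0.6251 × V_1 = 0.0001515  =>  V_1 = 0.0002424 V
The requested potential is V_1 = 0.0002424 V.

Final answer: V_1 = 0.0002424 V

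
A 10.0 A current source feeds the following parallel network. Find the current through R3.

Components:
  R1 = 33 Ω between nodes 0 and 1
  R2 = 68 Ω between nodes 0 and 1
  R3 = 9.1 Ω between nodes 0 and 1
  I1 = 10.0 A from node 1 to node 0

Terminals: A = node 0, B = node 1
All resistors sit directly between nodes 0 and 1, so they are in parallel and share one voltage V; the full source current 10 A splits among them.
1/R_par = 1/33 + 1/68 + 1/9.1 = 0.1549 S  =>  R_par = 6.456 Ω
V = I × R_par = 10 × 6.456 = 64.56 V
I_R3 = V/R3 = 64.56/9.1 = 7.094 A

Final answer: 7.094 A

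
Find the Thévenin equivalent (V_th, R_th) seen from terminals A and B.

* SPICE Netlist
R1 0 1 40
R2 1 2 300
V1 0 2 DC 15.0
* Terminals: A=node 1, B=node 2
Step 1 — V_th is the open-circuit voltage V_A - V_B (nothing connected across the terminals).
Nodal analysis, taking node 2 as the 0 V reference.
Source V1 fixes V_0 = 15 V.
KCL at each unknown node (sum of currents leaving = 0; resistances in Ω):
  Node 1: (V_1 - 15)/40 + (V_1 - 0)/300 = 0
Collecting terms: 0.02833 × V_1 = 0.375  =>  V_1 = 13.24 V
V_th = V_1 - V_2 = 13.24 - 0 = 13.24 V
Step 2 — R_th: zero the source — replace V1 by a short circuit (node 2 merges into node 0) — and find the resistance seen between A (node 1) and B (node 0).
Reduce the network between node 1 (A) and node 0 (B) by series/parallel combination:
  Rp1 = R1 ‖ R2 (parallel, both between nodes 0 and 1) = 1/(1/40 + 1/300) = 35.29 Ω
R_th = 35.29 Ω

Final answer: V_th = 13.24 V, R_th = 35.29 Ω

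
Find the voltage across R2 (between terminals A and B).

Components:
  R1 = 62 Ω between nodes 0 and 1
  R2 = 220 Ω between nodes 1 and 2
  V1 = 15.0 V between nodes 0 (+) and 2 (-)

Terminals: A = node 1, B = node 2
R1 and R2 are in series across V1 (node 0 → node 1 → node 2), and the output A–B is taken across R2, so this is a voltage divider.
Series current: I = V1/(R1 + R2) = 15/(62 + 220) = 15/282 = 0.05319 A
V_R2 = I × R2 = V1 × R2/(R1 + R2) = 15 × 220/282 = 11.7 V

Final answer: 11.7 V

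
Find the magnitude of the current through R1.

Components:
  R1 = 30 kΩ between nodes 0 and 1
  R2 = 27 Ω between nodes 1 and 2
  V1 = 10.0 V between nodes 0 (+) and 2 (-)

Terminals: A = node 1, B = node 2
Nodal analysis, taking node 2 as the 0 V reference.
Source V1 fixes V_0 = 10 V.
KCL at each unknown node (sum of currents leaving = 0; resistances in Ω):
  Node 1: (V_1 - 10)/30000 + (V_1 - 0)/27 = 0
Collecting terms: 0.03707 × V_1 = 0.0003333  =>  V_1 = 0.008992 V
I_R1 = (V_0 - V_1)/R1 = (10 - 0.008992)/30000 = 0.000333 A
|I_R1| = 0.000333 A

Final answer: |I_R1| = 0.000333 A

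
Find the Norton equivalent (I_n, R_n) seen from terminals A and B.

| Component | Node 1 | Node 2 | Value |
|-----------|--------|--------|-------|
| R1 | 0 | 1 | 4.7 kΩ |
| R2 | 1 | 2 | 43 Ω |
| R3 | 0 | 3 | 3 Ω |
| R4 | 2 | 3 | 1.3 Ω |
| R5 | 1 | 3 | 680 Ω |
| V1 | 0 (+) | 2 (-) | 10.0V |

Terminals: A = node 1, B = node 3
Find the Thévenin equivalent first; then I_n = V_th/R_th and R_n = R_th.
Step 1 — V_th is the open-circuit voltage V_A - V_B (nothing connected across the terminals).
Nodal analysis, taking node 2 as the 0 V reference.
Source V1 fixes V_0 = 10 V.
KCL at each unknown node (sum of currents leaving = 0; resistances in Ω):
  Node 1: (V_1 - 10)/4700 + (V_1 - 0)/43 + (V_1 - V_3)/680 = 0
  Node 3: (V_3 - 10)/3 + (V_3 - 0)/1.3 + (V_3 - V_1)/680 = 0
Collecting terms (coefficients in siemens):
  0.02494·V_1 - 0.001471·V_3 = 0.002128
  1.104·V_3 - 0.001471·V_1 = 3.333
Determinant D = (0.02494)(1.104) - (-0.001471)(-0.001471) = 0.02753
V_1 = [(0.002128)(1.104) - (-0.001471)(3.333)]/D = 0.2634 V
V_3 = [(0.02494)(3.333) - (0.002128)(-0.001471)]/D = 3.02 V
V_th = V_1 - V_3 = 0.2634 - 3.02 = -2.756 V
Step 2 — R_th: zero the source — replace V1 by a short circuit (node 2 merges into node 0) — and find the resistance seen between A (node 1) and B (node 3).
Reduce the network between node 1 (A) and node 3 (B) by series/parallel combination:
  Rp1 = R1 ‖ R2 (parallel, both between nodes 0 and 1) = 1/(1/4700 + 1/43) = 42.61 Ω
  Rp2 = R3 ‖ R4 (parallel, both between nodes 0 and 3) = 1/(1/3 + 1/1.3) = 0.907 Ω
  Rs1 = Rp1 + Rp2 (series, joined only at node 0) = 42.61 + 0.907 = 43.52 Ω
  Rp3 = R5 ‖ Rs1 (parallel, both between nodes 1 and 3) = 1/(1/680 + 1/43.52) = 40.9 Ω
R_th = 40.9 Ω
I_n = V_th/R_th = -2.756/40.9 = -0.06739 A, and R_n = R_th = 40.9 Ω

Final answer: I_n = -0.06739 A, R_n = 40.9 Ω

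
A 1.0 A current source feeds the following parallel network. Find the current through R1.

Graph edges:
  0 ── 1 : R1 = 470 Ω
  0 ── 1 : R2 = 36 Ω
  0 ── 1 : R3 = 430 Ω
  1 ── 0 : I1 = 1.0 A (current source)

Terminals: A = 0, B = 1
All resistors sit directly between nodes 0 and 1, so they are in parallel and share one voltage V; the full source current 1 A splits among them.
1/R_par = 1/470 + 1/36 + 1/430 = 0.03223 S  =>  R_par = 31.03 Ω
V = I × R_par = 1 × 31.03 = 31.03 V
I_R1 = V/R1 = 31.03/470 = 0.06601 A

Final answer: 0.06601 A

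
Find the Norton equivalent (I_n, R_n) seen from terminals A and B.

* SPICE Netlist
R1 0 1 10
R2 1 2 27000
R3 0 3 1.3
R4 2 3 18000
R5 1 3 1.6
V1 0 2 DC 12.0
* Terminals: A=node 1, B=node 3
Find the Thévenin equivalent first; then I_n = V_th/R_th and R_n = R_th.
Step 1 — V_th is the open-circuit voltage V_A - V_B (nothing connected across the terminals).
Nodal analysis, taking node 2 as the 0 V reference.
Source V1 fixes V_0 = 12 V.
KCL at each unknown node (sum of currents leaving = 0; resistances in Ω):
  Node 1: (V_1 - 12)/10 + (V_1 - 0)/27000 + (V_1 - V_3)/1.6 = 0
  Node 3: (V_3 - 12)/1.3 + (V_3 - 0)/18000 + (V_3 - V_1)/1.6 = 0
Collecting terms (coefficients in siemens):
  0.725·V_1 - 0.625·V_3 = 1.2
  1.394·V_3 - 0.625·V_1 = 9.231
Determinant D = (0.725)(1.394) - (-0.625)(-0.625) = 0.6203
V_1 = [(1.2)(1.394) - (-0.625)(9.231)]/D = 12 V
V_3 = [(0.725)(9.231) - (1.2)(-0.625)]/D = 12 V
V_th = V_1 - V_3 = 12 - 12 = -0.0004437 V
Step 2 — R_th: zero the source — replace V1 by a short circuit (node 2 merges into node 0) — and find the resistance seen between A (node 1) and B (node 3).
Reduce the network between node 1 (A) and node 3 (B) by series/parallel combination:
  Rp1 = R1 ‖ R2 (parallel, both between nodes 0 and 1) = 1/(1/10 + 1/27000) = 9.996 Ω
  Rp2 = R3 ‖ R4 (parallel, both between nodes 0 and 3) = 1/(1/1.3 + 1/18000) = 1.3 Ω
  Rs1 = Rp1 + Rp2 (series, joined only at node 0) = 9.996 + 1.3 = 11.3 Ω
  Rp3 = R5 ‖ Rs1 (parallel, both between nodes 1 and 3) = 1/(1/1.6 + 1/11.3) = 1.401 Ω
R_th = 1.401 Ω
I_n = V_th/R_th = -0.0004437/1.401 = -0.0003166 A, and R_n = R_th = 1.401 Ω

Final answer: I_n = -0.0003166 A, R_n = 1.401 Ω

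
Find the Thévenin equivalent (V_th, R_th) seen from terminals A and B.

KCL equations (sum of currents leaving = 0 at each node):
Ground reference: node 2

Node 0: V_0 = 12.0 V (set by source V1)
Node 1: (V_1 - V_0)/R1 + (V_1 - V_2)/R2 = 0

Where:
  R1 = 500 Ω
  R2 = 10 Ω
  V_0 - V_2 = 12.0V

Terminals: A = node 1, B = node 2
Step 1 — V_th is the open-circuit voltage V_A - V_B (nothing connected across the terminals).
Nodal analysis, taking node 2 as the 0 V reference.
Source V1 fixes V_0 = 12 V.
KCL at each unknown node (sum of currents leaving = 0; resistances in Ω):
  Node 1: (V_1 - 12)/500 + (V_1 - 0)/10 = 0
Collecting terms: 0.102 × V_1 = 0.024  =>  V_1 = 0.2353 V
V_th = V_1 - V_2 = 0.2353 - 0 = 0.2353 V
Step 2 — R_th: zero the source — replace V1 by a short circuit (node 2 merges into node 0) — and find the resistance seen between A (node 1) and B (node 0).
Reduce the network between node 1 (A) and node 0 (B) by series/parallel combination:
  Rp1 = R1 ‖ R2 (parallel, both between nodes 0 and 1) = 1/(1/500 + 1/10) = 9.804 Ω
R_th = 9.804 Ω

Final answer: V_th = 0.2353 V, R_th = 9.804 Ω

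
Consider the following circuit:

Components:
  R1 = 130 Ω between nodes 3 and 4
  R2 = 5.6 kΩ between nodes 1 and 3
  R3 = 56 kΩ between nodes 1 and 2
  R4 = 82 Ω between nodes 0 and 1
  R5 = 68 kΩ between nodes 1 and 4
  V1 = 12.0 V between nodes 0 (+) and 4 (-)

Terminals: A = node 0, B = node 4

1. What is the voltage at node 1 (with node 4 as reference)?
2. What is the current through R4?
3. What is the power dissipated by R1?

Nodal analysis, taking node 4 as the 0 V reference.
Source V1 fixes V_0 = 12 V.
KCL at each unknown node (sum of currents leaving = 0; resistances in Ω):
  Node 1: (V_1 - V_3)/5600 + (V_1 - V_2)/56000 + (V_1 - 12)/82 + (V_1 - 0)/68000 = 0
  Node 2: (V_2 - V_1)/56000 = 0
  Node 3: (V_3 - 0)/130 + (V_3 - V_1)/5600 = 0
Collecting terms (coefficients in siemens):
  0.01241·V_1 - 0.00001786·V_2 - 0.0001786·V_3 = 0.1463
  0.00001786·V_2 - 0.00001786·V_1 = 0
  0.007871·V_3 - 0.0001786·V_1 = 0
Solving these 3 simultaneous equations (Gaussian elimination) gives:
  V_1 = 11.82 V, V_2 = 11.82 V, V_3 = 0.2681 V
Part 1:
  Read off the nodal solution: V_1 = 11.82 V
Part 2:
  I_R4 = (V_0 - V_1)/R4 = (12 - 11.82)/82 = 0.002236 A
  Magnitude: I_R4 = 0.002236 A
Part 3:
  I_R1 = (V_3 - V_4)/R1 = (0.2681 - 0)/130 = 0.002062 A
  P_R1 = I_R1² × R1 = (0.002062)² × 130 = 0.0005529 W

Final answers:
1. V_1 = 11.82 V
2. I_R4 = 0.002236 A
3. P_R1 = 0.0005529 W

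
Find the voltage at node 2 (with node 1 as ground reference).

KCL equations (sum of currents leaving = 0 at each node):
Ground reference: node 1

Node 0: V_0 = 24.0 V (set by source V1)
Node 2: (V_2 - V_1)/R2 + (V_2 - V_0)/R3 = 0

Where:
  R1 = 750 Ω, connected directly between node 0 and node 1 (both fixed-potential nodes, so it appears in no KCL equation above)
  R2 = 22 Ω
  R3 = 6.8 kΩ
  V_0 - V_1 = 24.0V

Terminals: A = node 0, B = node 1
Nodal analysis, taking node 1 as the 0 V reference.
Source V1 fixes V_0 = 24 V.
KCL at each unknown node (sum of currents leaving = 0; resistances in Ω):
  Node 2: (V_2 - 0)/22 + (V_2 - 24)/6800 = 0
Collecting terms: 0.0456 × V_2 = 0.003529  =>  V_2 = 0.0774 V
The requested potential is V_2 = 0.0774 V.

Final answer: V_2 = 0.0774 V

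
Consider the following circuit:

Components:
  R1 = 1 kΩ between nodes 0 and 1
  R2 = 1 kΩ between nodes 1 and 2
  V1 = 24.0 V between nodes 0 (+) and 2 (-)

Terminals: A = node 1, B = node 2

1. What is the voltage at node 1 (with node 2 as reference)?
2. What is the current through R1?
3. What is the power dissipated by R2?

Nodal analysis, taking node 2 as the 0 V reference.
Source V1 fixes V_0 = 24 V.
KCL at each unknown node (sum of currents leaving = 0; resistances in Ω):
  Node 1: (V_1 - 24)/1000 + (V_1 - 0)/1000 = 0
Collecting terms: 0.002 × V_1 = 0.024  =>  V_1 = 12 V
Part 1:
  Read off the nodal solution: V_1 = 12 V
Part 2:
  I_R1 = (V_0 - V_1)/R1 = (24 - 12)/1000 = 0.012 A
  Magnitude: I_R1 = 0.012 A
Part 3:
  I_R2 = (V_1 - V_2)/R2 = (12 - 0)/1000 = 0.012 A
  P_R2 = I_R2² × R2 = (0.012)² × 1000 = 0.144 W

Final answers:
1. V_1 = 12 V
2. I_R1 = 0.012 A
3. P_R2 = 0.144 W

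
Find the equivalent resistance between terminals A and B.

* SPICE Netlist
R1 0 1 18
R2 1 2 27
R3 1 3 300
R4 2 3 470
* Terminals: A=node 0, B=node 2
Reduce the network between node 0 (A) and node 2 (B) by series/parallel combination:
  Rs1 = R3 + R4 (series, joined only at node 3) = 300 + 470 = 770 Ω
  Rp1 = R2 ‖ Rs1 (parallel, both between nodes 1 and 2) = 1/(1/27 + 1/770) = 26.09 Ω
  Rs2 = R1 + Rp1 (series, joined only at node 1) = 18 + 26.09 = 44.09 Ω
R_eq = 44.09 Ω

Final answer: 44.09 Ω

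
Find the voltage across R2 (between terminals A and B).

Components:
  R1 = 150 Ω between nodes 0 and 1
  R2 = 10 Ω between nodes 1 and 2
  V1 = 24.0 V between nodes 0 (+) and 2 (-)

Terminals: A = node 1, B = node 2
R1 and R2 are in series across V1 (node 0 → node 1 → node 2), and the output A–B is taken across R2, so this is a voltage divider.
Series current: I = V1/(R1 + R2) = 24/(150 + 10) = 24/160 = 0.15 A
V_R2 = I × R2 = V1 × R2/(R1 + R2) = 24 × 10/160 = 1.5 V

Final answer: 1.5 V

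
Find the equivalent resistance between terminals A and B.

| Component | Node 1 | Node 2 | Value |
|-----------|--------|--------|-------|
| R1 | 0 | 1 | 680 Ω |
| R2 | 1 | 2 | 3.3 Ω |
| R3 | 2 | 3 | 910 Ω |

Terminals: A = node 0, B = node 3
Reduce the network between node 0 (A) and node 3 (B) by series/parallel combination:
  Rs1 = R1 + R2 (series, joined only at node 1) = 680 + 3.3 = 683.3 Ω
  Rs2 = R3 + Rs1 (series, joined only at node 2) = 910 + 683.3 = 1593 Ω
R_eq = 1.593 kΩ

Final answer: 1.593 kΩ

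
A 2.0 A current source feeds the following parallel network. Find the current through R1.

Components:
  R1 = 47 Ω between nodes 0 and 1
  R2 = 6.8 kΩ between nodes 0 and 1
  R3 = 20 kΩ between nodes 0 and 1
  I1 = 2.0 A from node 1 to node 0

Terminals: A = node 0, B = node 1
All resistors sit directly between nodes 0 and 1, so they are in parallel and share one voltage V; the full source current 2 A splits among them.
1/R_par = 1/47 + 1/6800 + 1/20000 = 0.02147 S  =>  R_par = 46.57 Ω
V = I × R_par = 2 × 46.57 = 93.14 V
I_R1 = V/R1 = 93.14/47 = 1.982 A

Final answer: 1.982 A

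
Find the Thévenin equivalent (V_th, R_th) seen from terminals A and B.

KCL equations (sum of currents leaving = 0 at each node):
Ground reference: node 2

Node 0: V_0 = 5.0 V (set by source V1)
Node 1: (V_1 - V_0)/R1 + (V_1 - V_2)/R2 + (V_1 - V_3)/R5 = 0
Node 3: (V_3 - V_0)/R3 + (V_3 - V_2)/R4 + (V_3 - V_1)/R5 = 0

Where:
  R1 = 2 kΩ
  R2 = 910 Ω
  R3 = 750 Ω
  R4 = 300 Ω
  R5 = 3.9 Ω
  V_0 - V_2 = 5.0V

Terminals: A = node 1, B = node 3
Step 1 — V_th is the open-circuit voltage V_A - V_B (nothing connected across the terminals).
Nodal analysis, taking node 2 as the 0 V reference.
Source V1 fixes V_0 = 5 V.
KCL at each unknown node (sum of currents leaving = 0; resistances in Ω):
  Node 1: (V_1 - 5)/2000 + (V_1 - 0)/910 + (V_1 - V_3)/3.9 = 0
  Node 3: (V_3 - 5)/750 + (V_3 - 0)/300 + (V_3 - V_1)/3.9 = 0
Collecting terms (coefficients in siemens):
  0.258·V_1 - 0.2564·V_3 = 0.0025
  0.2611·V_3 - 0.2564·V_1 = 0.006667
Determinant D = (0.258)(0.2611) - (-0.2564)(-0.2564) = 0.001614
V_1 = [(0.0025)(0.2611) - (-0.2564)(0.006667)]/D = 1.463 V
V_3 = [(0.258)(0.006667) - (0.0025)(-0.2564)]/D = 1.463 V
V_th = V_1 - V_3 = 1.463 - 1.463 = 0.0006241 V
Step 2 — R_th: zero the source — replace V1 by a short circuit (node 2 merges into node 0) — and find the resistance seen between A (node 1) and B (node 3).
Reduce the network between node 1 (A) and node 3 (B) by series/parallel combination:
  Rp1 = R1 ‖ R2 (parallel, both between nodes 0 and 1) = 1/(1/2000 + 1/910) = 625.4 Ω
  Rp2 = R3 ‖ R4 (parallel, both between nodes 0 and 3) = 1/(1/750 + 1/300) = 214.3 Ω
  Rs1 = Rp1 + Rp2 (series, joined only at node 0) = 625.4 + 214.3 = 839.7 Ω
  Rp3 = R5 ‖ Rs1 (parallel, both between nodes 1 and 3) = 1/(1/3.9 + 1/839.7) = 3.882 Ω
R_th = 3.882 Ω

Final answer: V_th = 0.0006241 V, R_th = 3.882 Ω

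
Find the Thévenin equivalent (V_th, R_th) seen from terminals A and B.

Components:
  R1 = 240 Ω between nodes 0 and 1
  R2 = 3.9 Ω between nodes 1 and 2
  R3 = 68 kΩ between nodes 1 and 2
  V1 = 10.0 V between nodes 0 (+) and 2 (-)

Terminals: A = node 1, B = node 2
Step 1 — V_th is the open-circuit voltage V_A - V_B (nothing connected across the terminals).
Nodal analysis, taking node 2 as the 0 V reference.
Source V1 fixes V_0 = 10 V.
KCL at each unknown node (sum of currents leaving = 0; resistances in Ω):
  Node 1: (V_1 - 10)/240 + (V_1 - 0)/3.9 + (V_1 - 0)/68000 = 0
Collecting terms: 0.2606 × V_1 = 0.04167  =>  V_1 = 0.1599 V
V_th = V_1 - V_2 = 0.1599 - 0 = 0.1599 V
Step 2 — R_th: zero the source — replace V1 by a short circuit (node 2 merges into node 0) — and find the resistance seen between A (node 1) and B (node 0).
Reduce the network between node 1 (A) and node 0 (B) by series/parallel combination:
  Rp1 = R1 ‖ R2 ‖ R3 (parallel, all between nodes 0 and 1) = 1/(1/240 + 1/3.9 + 1/68000) = 3.837 Ω
R_th = 3.837 Ω

Final answer: V_th = 0.1599 V, R_th = 3.837 Ω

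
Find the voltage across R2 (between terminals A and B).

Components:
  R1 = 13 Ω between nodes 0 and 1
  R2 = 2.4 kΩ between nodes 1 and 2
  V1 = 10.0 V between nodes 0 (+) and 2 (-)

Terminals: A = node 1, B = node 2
R1 and R2 are in series across V1 (node 0 → node 1 → node 2), and the output A–B is taken across R2, so this is a voltage divider.
Series current: I = V1/(R1 + R2) = 10/(13 + 2400) = 10/2413 = 0.004144 A
V_R2 = I × R2 = V1 × R2/(R1 + R2) = 10 × 2400/2413 = 9.946 V

Final answer: 9.946 V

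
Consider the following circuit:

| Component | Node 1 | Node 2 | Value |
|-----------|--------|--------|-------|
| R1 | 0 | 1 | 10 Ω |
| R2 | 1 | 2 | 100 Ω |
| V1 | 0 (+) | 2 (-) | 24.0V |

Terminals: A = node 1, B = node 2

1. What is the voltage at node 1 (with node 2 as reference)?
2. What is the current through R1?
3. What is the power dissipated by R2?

Nodal analysis, taking node 2 as the 0 V reference.
Source V1 fixes V_0 = 24 V.
KCL at each unknown node (sum of currents leaving = 0; resistances in Ω):
  Node 1: (V_1 - 24)/10 + (V_1 - 0)/100 = 0
Collecting terms: 0.11 × V_1 = 2.4  =>  V_1 = 21.82 V
Part 1:
  Read off the nodal solution: V_1 = 21.82 V
Part 2:
  I_R1 = (V_0 - V_1)/R1 = (24 - 21.82)/10 = 0.2182 A
  Magnitude: I_R1 = 0.2182 A
Part 3:
  I_R2 = (V_1 - V_2)/R2 = (21.82 - 0)/100 = 0.2182 A
  P_R2 = I_R2² × R2 = (0.2182)² × 100 = 4.76 W

Final answers:
1. V_1 = 21.82 V
2. I_R1 = 0.2182 A
3. P_R2 = 4.76 W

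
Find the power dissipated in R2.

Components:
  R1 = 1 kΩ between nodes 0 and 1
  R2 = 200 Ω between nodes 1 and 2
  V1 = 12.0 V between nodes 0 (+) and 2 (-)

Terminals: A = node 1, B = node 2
Nodal analysis, taking node 2 as the 0 V reference.
Source V1 fixes V_0 = 12 V.
KCL at each unknown node (sum of currents leaving = 0; resistances in Ω):
  Node 1: (V_1 - 12)/1000 + (V_1 - 0)/200 = 0
Collecting terms: 0.006 × V_1 = 0.012  =>  V_1 = 2 V
I_R2 = (V_1 - V_2)/R2 = (2 - 0)/200 = 0.01 A
P_R2 = I_R2² × R2 = (0.01)² × 200 = 0.02 W

Final answer: 0.02 W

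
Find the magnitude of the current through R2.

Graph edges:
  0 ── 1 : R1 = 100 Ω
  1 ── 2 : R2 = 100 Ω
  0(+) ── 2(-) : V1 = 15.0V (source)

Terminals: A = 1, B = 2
Nodal analysis, taking node 2 as the 0 V reference.
Source V1 fixes V_0 = 15 V.
KCL at each unknown node (sum of currents leaving = 0; resistances in Ω):
  Node 1: (V_1 - 15)/100 + (V_1 - 0)/100 = 0
Collecting terms: 0.02 × V_1 = 0.15  =>  V_1 = 7.5 V
I_R2 = (V_1 - V_2)/R2 = (7.5 - 0)/100 = 0.075 A
|I_R2| = 0.075 A

Final answer: |I_R2| = 0.075 A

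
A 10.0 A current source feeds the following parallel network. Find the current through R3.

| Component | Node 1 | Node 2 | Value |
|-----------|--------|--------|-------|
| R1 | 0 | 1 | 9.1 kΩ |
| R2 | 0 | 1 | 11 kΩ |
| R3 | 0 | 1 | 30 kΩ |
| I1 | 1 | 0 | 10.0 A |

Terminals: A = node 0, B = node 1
All resistors sit directly between nodes 0 and 1, so they are in parallel and share one voltage V; the full source current 10 A splits among them.
1/R_par = 1/9100 + 1/11000 + 1/30000 = 0.0002341 S  =>  R_par = 4271 Ω
V = I × R_par = 10 × 4271 = 42710 V
I_R3 = V/R3 = 42710/30000 = 1.424 A

Final answer: 1.424 A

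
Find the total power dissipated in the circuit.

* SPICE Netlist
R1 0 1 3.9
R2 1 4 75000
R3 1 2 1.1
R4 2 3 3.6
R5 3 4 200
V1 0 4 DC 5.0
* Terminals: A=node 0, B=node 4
Nodal analysis, taking node 4 as the 0 V reference.
Source V1 fixes V_0 = 5 V.
KCL at each unknown node (sum of currents leaving = 0; resistances in Ω):
  Node 1: (V_1 - 5)/3.9 + (V_1 - 0)/75000 + (V_1 - V_2)/1.1 = 0
  Node 2: (V_2 - V_1)/1.1 + (V_2 - V_3)/3.6 = 0
  Node 3: (V_3 - V_2)/3.6 + (V_3 - 0)/200 = 0
Collecting terms (coefficients in siemens):
  1.166·V_1 - 0.9091·V_2 = 1.282
  1.187·V_2 - 0.9091·V_1 - 0.2778·V_3 = 0
  0.2828·V_3 - 0.2778·V_2 = 0
Solving these 3 simultaneous equations (Gaussian elimination) gives:
  V_1 = 4.906 V, V_2 = 4.88 V, V_3 = 4.794 V
Power in each resistor, P = (ΔV)²/R:
  P_R1 = (5 - 4.906)²/3.9 = 0.002253 W
  P_R2 = (4.906 - 0)²/75000 = 0.000321 W
  P_R3 = (4.906 - 4.88)²/1.1 = 0.0006319 W
  P_R4 = (4.88 - 4.794)²/3.6 = 0.002068 W
  P_R5 = (4.794 - 0)²/200 = 0.1149 W
P_total = P_R1 + P_R2 + P_R3 + P_R4 + P_R5 = 0.1202 W

Final answer: 0.1202 W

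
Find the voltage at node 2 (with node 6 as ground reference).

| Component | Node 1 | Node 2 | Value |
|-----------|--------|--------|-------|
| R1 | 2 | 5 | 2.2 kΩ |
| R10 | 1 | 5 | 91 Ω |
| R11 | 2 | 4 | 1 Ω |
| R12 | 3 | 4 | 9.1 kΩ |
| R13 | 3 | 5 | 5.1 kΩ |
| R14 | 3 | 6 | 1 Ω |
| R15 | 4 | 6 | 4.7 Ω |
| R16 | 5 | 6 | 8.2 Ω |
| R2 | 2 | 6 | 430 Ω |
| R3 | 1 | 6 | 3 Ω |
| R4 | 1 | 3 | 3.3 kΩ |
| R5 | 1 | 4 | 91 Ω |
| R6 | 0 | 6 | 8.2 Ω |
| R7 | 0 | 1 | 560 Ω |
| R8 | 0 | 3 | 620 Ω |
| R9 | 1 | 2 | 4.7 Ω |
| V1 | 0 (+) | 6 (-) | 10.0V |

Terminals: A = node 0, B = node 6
Nodal analysis, taking node 6 as the 0 V reference.
Source V1 fixes V_0 = 10 V.
KCL at each unknown node (sum of currents leaving = 0; resistances in Ω):
  Node 1: (V_1 - 0)/3 + (V_1 - V_3)/3300 + (V_1 - V_4)/91 + (V_1 - 10)/560 + (V_1 - V_2)/4.7 + (V_1 - V_5)/91 = 0
  Node 2: (V_2 - V_5)/2200 + (V_2 - 0)/430 + (V_2 - V_1)/4.7 + (V_2 - V_4)/1 = 0
  Node 3: (V_3 - V_1)/3300 + (V_3 - 10)/620 + (V_3 - V_4)/9100 + (V_3 - V_5)/5100 + (V_3 - 0)/1 = 0
  Node 4: (V_4 - V_1)/91 + (V_4 - V_2)/1 + (V_4 - V_3)/9100 + (V_4 - 0)/4.7 = 0
  Node 5: (V_5 - V_2)/2200 + (V_5 - V_1)/91 + (V_5 - V_3)/5100 + (V_5 - 0)/8.2 = 0
Collecting terms (coefficients in siemens):
  0.5702·V_1 - 0.2128·V_2 - 0.000303·V_3 - 0.01099·V_4 - 0.01099·V_5 = 0.01786
  1.216·V_2 - 0.2128·V_1 - 1·V_4 - 0.0004545·V_5 = 0
  1.002·V_3 - 0.000303·V_1 - 0.0001099·V_4 - 0.0001961·V_5 = 0.01613
  1.224·V_4 - 0.01099·V_1 - 1·V_2 - 0.0001099·V_3 = 0
  0.1336·V_5 - 0.01099·V_1 - 0.0004545·V_2 - 0.0001961·V_3 = 0
Solving these 5 simultaneous equations (Gaussian elimination) gives:
  V_1 = 0.04008 V, V_2 = 0.02231 V, V_3 = 0.01611 V, V_4 = 0.01859 V
  V_5 = 0.003396 V
The requested potential is V_2 = 0.02231 V.

Final answer: V_2 = 0.02231 V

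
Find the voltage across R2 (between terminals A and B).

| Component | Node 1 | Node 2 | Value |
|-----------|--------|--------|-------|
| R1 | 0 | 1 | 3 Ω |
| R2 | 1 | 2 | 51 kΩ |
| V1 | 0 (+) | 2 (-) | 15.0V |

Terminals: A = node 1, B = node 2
R1 and R2 are in series across V1 (node 0 → node 1 → node 2), and the output A–B is taken across R2, so this is a voltage divider.
Series current: I = V1/(R1 + R2) = 15/(3 + 51000) = 15/51000 = 0.0002941 A
V_R2 = I × R2 = V1 × R2/(R1 + R2) = 15 × 51000/51000 = 15 V

Final answer: 15 V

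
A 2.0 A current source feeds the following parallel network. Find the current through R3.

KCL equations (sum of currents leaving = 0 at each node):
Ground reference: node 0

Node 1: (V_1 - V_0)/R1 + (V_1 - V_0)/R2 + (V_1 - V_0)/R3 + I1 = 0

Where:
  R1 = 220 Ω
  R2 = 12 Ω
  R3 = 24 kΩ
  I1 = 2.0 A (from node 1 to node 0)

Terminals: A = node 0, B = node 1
All resistors sit directly between nodes 0 and 1, so they are in parallel and share one voltage V; the full source current 2 A splits among them.
1/R_par = 1/220 + 1/12 + 1/24000 = 0.08792 S  =>  R_par = 11.37 Ω
V = I × R_par = 2 × 11.37 = 22.75 V
I_R3 = V/R3 = 22.75/24000 = 0.0009478 A

Final answer: 0.0009478 A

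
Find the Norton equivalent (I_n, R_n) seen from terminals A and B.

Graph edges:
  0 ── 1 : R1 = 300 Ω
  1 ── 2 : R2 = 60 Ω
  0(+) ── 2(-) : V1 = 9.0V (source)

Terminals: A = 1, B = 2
Find the Thévenin equivalent first; then I_n = V_th/R_th and R_n = R_th.
Step 1 — V_th is the open-circuit voltage V_A - V_B (nothing connected across the terminals).
Nodal analysis, taking node 2 as the 0 V reference.
Source V1 fixes V_0 = 9 V.
KCL at each unknown node (sum of currents leaving = 0; resistances in Ω):
  Node 1: (V_1 - 9)/300 + (V_1 - 0)/60 = 0
Collecting terms: 0.02 × V_1 = 0.03  =>  V_1 = 1.5 V
V_th = V_1 - V_2 = 1.5 - 0 = 1.5 V
Step 2 — R_th: zero the source — replace V1 by a short circuit (node 2 merges into node 0) — and find the resistance seen between A (node 1) and B (node 0).
Reduce the network between node 1 (A) and node 0 (B) by series/parallel combination:
  Rp1 = R1 ‖ R2 (parallel, both between nodes 0 and 1) = 1/(1/300 + 1/60) = 50 Ω
R_th = 50 Ω
I_n = V_th/R_th = 1.5/50 = 0.03 A, and R_n = R_th = 50 Ω

Final answer: I_n = 0.03 A, R_n = 50 Ω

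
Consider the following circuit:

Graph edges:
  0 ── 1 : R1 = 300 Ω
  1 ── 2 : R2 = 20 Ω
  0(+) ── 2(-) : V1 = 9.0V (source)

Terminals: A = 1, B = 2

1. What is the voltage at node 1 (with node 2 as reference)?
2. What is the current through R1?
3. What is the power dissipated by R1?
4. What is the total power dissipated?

Nodal analysis, taking node 2 as the 0 V reference.
Source V1 fixes V_0 = 9 V.
KCL at each unknown node (sum of currents leaving = 0; resistances in Ω):
  Node 1: (V_1 - 9)/300 + (V_1 - 0)/20 = 0
Collecting terms: 0.05333 × V_1 = 0.03  =>  V_1 = 0.5625 V
Part 1:
  Read off the nodal solution: V_1 = 0.5625 V
Part 2:
  I_R1 = (V_0 - V_1)/R1 = (9 - 0.5625)/300 = 0.02813 A
  Magnitude: I_R1 = 0.02813 A
Part 3:
  I_R1 = (V_0 - V_1)/R1 = (9 - 0.5625)/300 = 0.02813 A
  P_R1 = I_R1² × R1 = (0.02813)² × 300 = 0.2373 W
Part 4:
  Power in each resistor, P = (ΔV)²/R:
    P_R1 = (9 - 0.5625)²/300 = 0.2373 W
    P_R2 = (0.5625 - 0)²/20 = 0.01582 W
  P_total = P_R1 + P_R2 = 0.2531 W

Final answers:
1. V_1 = 0.5625 V
2. I_R1 = 0.02813 A
3. P_R1 = 0.2373 W
4. P_total = 0.2531 W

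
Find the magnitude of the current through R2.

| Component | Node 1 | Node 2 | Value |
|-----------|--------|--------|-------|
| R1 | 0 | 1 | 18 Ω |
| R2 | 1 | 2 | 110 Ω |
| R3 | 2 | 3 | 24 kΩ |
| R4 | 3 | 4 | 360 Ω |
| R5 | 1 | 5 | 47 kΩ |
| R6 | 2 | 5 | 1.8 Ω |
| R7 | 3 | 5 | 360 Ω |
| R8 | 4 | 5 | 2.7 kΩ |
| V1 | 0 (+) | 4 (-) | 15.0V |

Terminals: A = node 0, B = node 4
Nodal analysis, taking node 4 as the 0 V reference.
Source V1 fixes V_0 = 15 V.
KCL at each unknown node (sum of currents leaving = 0; resistances in Ω):
  Node 1: (V_1 - 15)/18 + (V_1 - V_2)/110 + (V_1 - V_5)/47000 = 0
  Node 2: (V_2 - V_1)/110 + (V_2 - V_3)/24000 + (V_2 - V_5)/1.8 = 0
  Node 3: (V_3 - V_2)/24000 + (V_3 - 0)/360 + (V_3 - V_5)/360 = 0
  Node 5: (V_5 - V_1)/47000 + (V_5 - V_2)/1.8 + (V_5 - V_3)/360 + (V_5 - 0)/2700 = 0
Collecting terms (coefficients in siemens):
  0.06467·V_1 - 0.009091·V_2 - 0.00002128·V_5 = 0.8333
  0.5647·V_2 - 0.009091·V_1 - 0.00004167·V_3 - 0.5556·V_5 = 0
  0.005597·V_3 - 0.00004167·V_2 - 0.002778·V_5 = 0
  0.5587·V_5 - 0.00002128·V_1 - 0.5556·V_2 - 0.002778·V_3 = 0
Solving these 4 simultaneous equations (Gaussian elimination) gives:
  V_1 = 14.61 V, V_2 = 12.24 V, V_3 = 6.147 V, V_5 = 12.2 V
I_R2 = (V_1 - V_2)/R2 = (14.61 - 12.24)/110 = 0.02154 A
|I_R2| = 0.02154 A

Final answer: |I_R2| = 0.02154 A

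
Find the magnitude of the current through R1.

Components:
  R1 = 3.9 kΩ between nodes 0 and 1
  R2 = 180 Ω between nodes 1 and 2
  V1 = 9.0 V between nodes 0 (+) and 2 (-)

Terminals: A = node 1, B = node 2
Nodal analysis, taking node 2 as the 0 V reference.
Source V1 fixes V_0 = 9 V.
KCL at each unknown node (sum of currents leaving = 0; resistances in Ω):
  Node 1: (V_1 - 9)/3900 + (V_1 - 0)/180 = 0
Collecting terms: 0.005812 × V_1 = 0.002308  =>  V_1 = 0.3971 V
I_R1 = (V_0 - V_1)/R1 = (9 - 0.3971)/3900 = 0.002206 A
|I_R1| = 0.002206 A

Final answer: |I_R1| = 0.002206 A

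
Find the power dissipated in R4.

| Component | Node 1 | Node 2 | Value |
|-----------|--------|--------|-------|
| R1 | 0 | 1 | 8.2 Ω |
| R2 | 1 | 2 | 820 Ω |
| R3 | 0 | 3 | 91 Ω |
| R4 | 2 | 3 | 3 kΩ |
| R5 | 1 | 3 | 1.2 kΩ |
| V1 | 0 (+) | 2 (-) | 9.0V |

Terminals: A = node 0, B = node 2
Nodal analysis, taking node 2 as the 0 V reference.
Source V1 fixes V_0 = 9 V.
KCL at each unknown node (sum of currents leaving = 0; resistances in Ω):
  Node 1: (V_1 - 9)/8.2 + (V_1 - 0)/820 + (V_1 - V_3)/1200 = 0
  Node 3: (V_3 - 9)/91 + (V_3 - 0)/3000 + (V_3 - V_1)/1200 = 0
Collecting terms (coefficients in siemens):
  0.124·V_1 - 0.0008333·V_3 = 1.098
  0.01216·V_3 - 0.0008333·V_1 = 0.0989
Determinant D = (0.124)(0.01216) - (-0.0008333)(-0.0008333) = 0.001507
V_1 = [(1.098)(0.01216) - (-0.0008333)(0.0989)]/D = 8.91 V
V_3 = [(0.124)(0.0989) - (1.098)(-0.0008333)]/D = 8.747 V
I_R4 = (V_2 - V_3)/R4 = (0 - 8.747)/3000 = -0.002916 A
P_R4 = I_R4² × R4 = (-0.002916)² × 3000 = 0.0255 W

Final answer: 0.0255 W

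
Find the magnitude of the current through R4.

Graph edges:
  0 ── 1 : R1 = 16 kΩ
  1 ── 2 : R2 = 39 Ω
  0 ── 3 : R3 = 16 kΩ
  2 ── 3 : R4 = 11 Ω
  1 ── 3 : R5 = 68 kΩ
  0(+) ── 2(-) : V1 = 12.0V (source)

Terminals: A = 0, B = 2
Nodal analysis, taking node 2 as the 0 V reference.
Source V1 fixes V_0 = 12 V.
KCL at each unknown node (sum of currents leaving = 0; resistances in Ω):
  Node 1: (V_1 - 12)/16000 + (V_1 - 0)/39 + (V_1 - V_3)/68000 = 0
  Node 3: (V_3 - 12)/16000 + (V_3 - 0)/11 + (V_3 - V_1)/68000 = 0
Collecting terms (coefficients in siemens):
  0.02572·V_1 - 0.00001471·V_3 = 0.00075
  0.09099·V_3 - 0.00001471·V_1 = 0.00075
Determinant D = (0.02572)(0.09099) - (-0.00001471)(-0.00001471) = 0.00234
V_1 = [(0.00075)(0.09099) - (-0.00001471)(0.00075)]/D = 0.02917 V
V_3 = [(0.02572)(0.00075) - (0.00075)(-0.00001471)]/D = 0.008248 V
I_R4 = (V_2 - V_3)/R4 = (0 - 0.008248)/11 = -0.0007498 A
|I_R4| = 0.0007498 A

Final answer: |I_R4| = 0.0007498 A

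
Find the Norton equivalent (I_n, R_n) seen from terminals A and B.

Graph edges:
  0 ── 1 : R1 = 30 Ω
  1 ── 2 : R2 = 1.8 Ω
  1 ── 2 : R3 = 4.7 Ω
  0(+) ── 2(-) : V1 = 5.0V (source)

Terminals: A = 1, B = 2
Find the Thévenin equivalent first; then I_n = V_th/R_th and R_n = R_th.
Step 1 — V_th is the open-circuit voltage V_A - V_B (nothing connected across the terminals).
Nodal analysis, taking node 2 as the 0 V reference.
Source V1 fixes V_0 = 5 V.
KCL at each unknown node (sum of currents leaving = 0; resistances in Ω):
  Node 1: (V_1 - 5)/30 + (V_1 - 0)/1.8 + (V_1 - 0)/4.7 = 0
Collecting terms: 0.8017 × V_1 = 0.1667  =>  V_1 = 0.2079 V
V_th = V_1 - V_2 = 0.2079 - 0 = 0.2079 V
Step 2 — R_th: zero the source — replace V1 by a short circuit (node 2 merges into node 0) — and find the resistance seen between A (node 1) and B (node 0).
Reduce the network between node 1 (A) and node 0 (B) by series/parallel combination:
  Rp1 = R1 ‖ R2 ‖ R3 (parallel, all between nodes 0 and 1) = 1/(1/30 + 1/1.8 + 1/4.7) = 1.247 Ω
R_th = 1.247 Ω
I_n = V_th/R_th = 0.2079/1.247 = 0.1667 A, and R_n = R_th = 1.247 Ω

Final answer: I_n = 0.1667 A, R_n = 1.247 Ω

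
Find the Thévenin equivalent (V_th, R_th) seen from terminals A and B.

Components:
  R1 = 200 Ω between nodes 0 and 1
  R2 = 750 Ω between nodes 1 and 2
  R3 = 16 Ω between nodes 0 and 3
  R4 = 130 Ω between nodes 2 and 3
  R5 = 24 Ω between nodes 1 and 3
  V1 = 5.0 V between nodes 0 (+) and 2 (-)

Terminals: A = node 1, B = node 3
Step 1 — V_th is the open-circuit voltage V_A - V_B (nothing connected across the terminals).
Nodal analysis, taking node 2 as the 0 V reference.
Source V1 fixes V_0 = 5 V.
KCL at each unknown node (sum of currents leaving = 0; resistances in Ω):
  Node 1: (V_1 - 5)/200 + (V_1 - 0)/750 + (V_1 - V_3)/24 = 0
  Node 3: (V_3 - 5)/16 + (V_3 - 0)/130 + (V_3 - V_1)/24 = 0
Collecting terms (coefficients in siemens):
  0.048·V_1 - 0.04167·V_3 = 0.025
  0.1119·V_3 - 0.04167·V_1 = 0.3125
Determinant D = (0.048)(0.1119) - (-0.04167)(-0.04167) = 0.003633
V_1 = [(0.025)(0.1119) - (-0.04167)(0.3125)]/D = 4.354 V
V_3 = [(0.048)(0.3125) - (0.025)(-0.04167)]/D = 4.415 V
V_th = V_1 - V_3 = 4.354 - 4.415 = -0.06175 V
Step 2 — R_th: zero the source — replace V1 by a short circuit (node 2 merges into node 0) — and find the resistance seen between A (node 1) and B (node 3).
Reduce the network between node 1 (A) and node 3 (B) by series/parallel combination:
  Rp1 = R1 ‖ R2 (parallel, both between nodes 0 and 1) = 1/(1/200 + 1/750) = 157.9 Ω
  Rp2 = R3 ‖ R4 (parallel, both between nodes 0 and 3) = 1/(1/16 + 1/130) = 14.25 Ω
  Rs1 = Rp1 + Rp2 (series, joined only at node 0) = 157.9 + 14.25 = 172.1 Ω
  Rp3 = R5 ‖ Rs1 (parallel, both between nodes 1 and 3) = 1/(1/24 + 1/172.1) = 21.06 Ω
R_th = 21.06 Ω

Final answer: V_th = -0.06175 V, R_th = 21.06 Ω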